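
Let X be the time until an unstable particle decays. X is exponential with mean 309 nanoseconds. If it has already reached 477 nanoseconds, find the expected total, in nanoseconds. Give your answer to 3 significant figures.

The rate is λ = 1/309 = 0.00323625 per nanosecond.
By memorylessness, E[X | X > 477] = 477 + 1/λ = 477 + 309 = 786 nanoseconds.

786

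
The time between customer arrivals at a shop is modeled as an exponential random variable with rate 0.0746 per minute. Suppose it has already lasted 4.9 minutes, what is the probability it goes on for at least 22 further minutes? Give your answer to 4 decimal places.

0.1937

The exponential is memoryless, so the remaining time is again Exp(λ): the condition X > 4.9 is irrelevant.
P(X > 22) = e^(−1.6412) ≈ 0.1937.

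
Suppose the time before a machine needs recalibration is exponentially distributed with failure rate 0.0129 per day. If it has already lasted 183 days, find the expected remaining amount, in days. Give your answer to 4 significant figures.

77.52

By memorylessness, the remaining amount past any threshold is again Exp(λ) with mean 1/λ = 77.5194 days.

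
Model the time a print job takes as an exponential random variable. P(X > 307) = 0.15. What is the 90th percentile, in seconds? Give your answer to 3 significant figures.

e^(−λ·307) = 0.15 ⇒ λ = −ln(0.15)/307 = 0.00617954.
90th percentile: 1 − e^(−λt) = 0.9, t = −ln(0.1)/λ = 372.614 seconds.

373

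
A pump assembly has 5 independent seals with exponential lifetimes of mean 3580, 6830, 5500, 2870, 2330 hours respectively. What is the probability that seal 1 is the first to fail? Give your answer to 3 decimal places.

0.202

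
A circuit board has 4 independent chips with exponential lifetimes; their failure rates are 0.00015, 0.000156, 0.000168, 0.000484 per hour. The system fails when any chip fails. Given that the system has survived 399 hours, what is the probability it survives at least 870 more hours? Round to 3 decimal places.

0.435

Time to first failure ~ Exp(Σλ) with Σλ = 0.000958.
By memorylessness, P(T > 399+870 | T > 399) = P(T > 870) = e^(−0.000958·870) ≈ 0.435.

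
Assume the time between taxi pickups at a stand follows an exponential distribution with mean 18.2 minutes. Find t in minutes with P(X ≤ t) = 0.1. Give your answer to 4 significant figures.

The rate is λ = 1/18.2 = 0.0549451 per minute.
Set 1 − e^(−λt) = 0.1, so t = −ln(0.9)/λ = 0.10536/0.0549451 ≈ 1.91756 minutes.

1.918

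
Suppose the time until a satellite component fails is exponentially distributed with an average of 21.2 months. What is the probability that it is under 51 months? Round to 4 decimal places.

0.9098

The rate is λ = 1/21.2 = 0.0471698 per month.
P(X ≤ 51) = 1 − e^(−λ·51) = 1 − e^(−2.4057) ≈ 0.9098.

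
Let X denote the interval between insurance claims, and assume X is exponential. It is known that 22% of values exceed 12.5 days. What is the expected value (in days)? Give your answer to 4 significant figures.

8.256

e^(−λ·12.5) = 0.22 ⇒ λ = −ln(0.22)/12.5 = 0.12113.
Mean = 1/λ = 8.25558 days.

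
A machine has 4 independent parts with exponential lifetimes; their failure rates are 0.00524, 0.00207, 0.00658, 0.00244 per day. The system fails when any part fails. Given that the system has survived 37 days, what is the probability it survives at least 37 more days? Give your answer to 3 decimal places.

0.547

Time to first failure ~ Exp(Σλ) with Σλ = 0.01633.
By memorylessness, P(T > 37+37 | T > 37) = P(T > 37) = e^(−0.01633·37) ≈ 0.547.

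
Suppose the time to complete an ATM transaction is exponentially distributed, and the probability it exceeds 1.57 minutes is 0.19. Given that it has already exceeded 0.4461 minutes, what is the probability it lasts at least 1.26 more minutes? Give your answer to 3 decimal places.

From e^(−λ·1.57) = 0.19, λ = −ln(0.19)/1.57 = 1.05779.
Memoryless: P(X > 0.4461+1.26 | X > 0.4461) = P(X > 1.26) = e^(−1.05779·1.26) ≈ 0.264.

0.264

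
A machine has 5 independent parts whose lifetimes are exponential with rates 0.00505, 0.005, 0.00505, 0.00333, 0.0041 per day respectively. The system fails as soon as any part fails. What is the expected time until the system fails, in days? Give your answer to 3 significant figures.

44.4

The time to first failure is exponential with rate Σλ = 0.00505 + 0.005 + 0.00505 + 0.00333 + 0.0041 = 0.02253.
E[min] = 1/Σλ = 1/0.02253 = 44.3853 days.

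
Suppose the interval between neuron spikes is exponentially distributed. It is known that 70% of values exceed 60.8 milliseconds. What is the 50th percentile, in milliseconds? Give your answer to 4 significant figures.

e^(−λ·60.8) = 0.70 ⇒ λ = −ln(0.70)/60.8 = 0.00586636.
50th percentile: 1 − e^(−λt) = 0.5, t = −ln(0.5)/λ = 118.156 milliseconds.

118.2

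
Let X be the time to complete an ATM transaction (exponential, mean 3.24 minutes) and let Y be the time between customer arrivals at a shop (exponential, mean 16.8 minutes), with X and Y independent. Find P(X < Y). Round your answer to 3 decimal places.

0.838

λ_1 = 1/3.24 = 0.308642, λ_2 = 1/16.8 = 0.0595238.
For independent exponentials, P(X < Y) = λ_1/(λ_1+λ_2) = 0.308642/0.368166 ≈ 0.838.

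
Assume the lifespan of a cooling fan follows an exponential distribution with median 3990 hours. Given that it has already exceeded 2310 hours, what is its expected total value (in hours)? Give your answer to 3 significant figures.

For an exponential, median = ln(2)/λ, so λ = ln 2 / 3990 = 0.000173721 per hour.
By memorylessness, E[X | X > 2310] = 2310 + 1/λ = 2310 + 5756.35 = 8066.35 hours.

8070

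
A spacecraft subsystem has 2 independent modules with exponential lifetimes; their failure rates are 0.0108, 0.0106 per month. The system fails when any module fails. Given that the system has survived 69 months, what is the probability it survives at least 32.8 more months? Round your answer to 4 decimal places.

Time to first failure ~ Exp(Σλ) with Σλ = 0.0214.
By memorylessness, P(T > 69+32.8 | T > 69) = P(T > 32.8) = e^(−0.0214·32.8) ≈ 0.4956.

0.4956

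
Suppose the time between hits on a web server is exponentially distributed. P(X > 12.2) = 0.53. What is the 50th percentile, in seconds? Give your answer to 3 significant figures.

e^(−λ·12.2) = 0.53 ⇒ λ = −ln(0.53)/12.2 = 0.0520392.
50th percentile: 1 − e^(−λt) = 0.5, t = −ln(0.5)/λ = 13.3197 seconds.

13.3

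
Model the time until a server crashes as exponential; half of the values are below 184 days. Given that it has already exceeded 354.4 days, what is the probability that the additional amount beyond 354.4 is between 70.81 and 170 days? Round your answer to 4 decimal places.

0.2388

For an exponential, median = ln(2)/λ, so λ = ln 2 / 184 = 0.0037671 per day.
Memoryless: the residual past 354.4 is again Exp(λ).
P(70.81 < residual < 170) = e^(−λ·70.81) − e^(−λ·170) = 0.76587 − 0.52708 ≈ 0.2388.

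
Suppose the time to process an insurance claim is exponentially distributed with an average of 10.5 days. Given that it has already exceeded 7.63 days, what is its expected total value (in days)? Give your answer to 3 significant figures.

18.1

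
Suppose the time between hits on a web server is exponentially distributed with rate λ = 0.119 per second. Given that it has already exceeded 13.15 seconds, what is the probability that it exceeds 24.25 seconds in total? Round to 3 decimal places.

0.267

By the memoryless property, P(X > 13.15+11.1 | X > 13.15) = P(X > 11.1).
P(X > 11.1) = e^(−1.3209) ≈ 0.267.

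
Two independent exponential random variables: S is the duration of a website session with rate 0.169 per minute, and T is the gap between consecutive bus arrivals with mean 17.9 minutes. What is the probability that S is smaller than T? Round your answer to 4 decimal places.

λ_1 = 0.169, λ_2 = 1/17.9 = 0.0558659.
For independent exponentials, P(S < T) = λ_1/(λ_1+λ_2) = 0.169/0.224866 ≈ 0.7516.

0.7516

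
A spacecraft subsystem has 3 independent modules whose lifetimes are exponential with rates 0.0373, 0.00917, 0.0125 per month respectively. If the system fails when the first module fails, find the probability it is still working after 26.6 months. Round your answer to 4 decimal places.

0.2083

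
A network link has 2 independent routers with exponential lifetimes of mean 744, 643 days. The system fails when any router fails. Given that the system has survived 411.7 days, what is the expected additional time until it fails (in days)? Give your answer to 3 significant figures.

First-failure rate Σλ = 1/744 + 1/643 = 0.0028993.
By memorylessness the expected residual is 1/Σλ = 344.911 days, regardless of the 411.7 already elapsed.

345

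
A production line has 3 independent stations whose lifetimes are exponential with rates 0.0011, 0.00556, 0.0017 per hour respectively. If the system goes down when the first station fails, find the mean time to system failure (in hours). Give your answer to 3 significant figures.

120

The time to first failure is exponential with rate Σλ = 0.0011 + 0.00556 + 0.0017 = 0.00836.
E[min] = 1/Σλ = 1/0.00836 = 119.617 hours.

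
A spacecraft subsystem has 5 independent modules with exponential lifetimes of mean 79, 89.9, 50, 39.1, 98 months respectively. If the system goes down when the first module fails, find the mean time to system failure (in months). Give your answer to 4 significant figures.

12.57

The first failure time is exponential with rate Σλ_i = 1/79 + 1/89.9 + 1/50 + 1/39.1 + 1/98 = 0.0795612 per month.
E[min] = 1/Σλ = 1/0.0795612 = 12.5689 months.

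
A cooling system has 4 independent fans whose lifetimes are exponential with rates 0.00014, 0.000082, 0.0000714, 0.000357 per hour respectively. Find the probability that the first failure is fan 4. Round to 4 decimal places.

The time to first failure is exponential with rate Σλ = 0.00014 + 0.000082 + 0.0000714 + 0.000357 = 0.0006504.
P(fan 4 first) = λ_4/Σλ = 0.000357/0.0006504 ≈ 0.5489.

0.5489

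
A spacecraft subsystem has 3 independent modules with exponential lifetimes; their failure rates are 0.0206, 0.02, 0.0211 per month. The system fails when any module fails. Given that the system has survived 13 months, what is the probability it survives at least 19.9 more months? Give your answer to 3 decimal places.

0.293

Time to first failure ~ Exp(Σλ) with Σλ = 0.0617.
By memorylessness, P(T > 13+19.9 | T > 13) = P(T > 19.9) = e^(−0.0617·19.9) ≈ 0.293.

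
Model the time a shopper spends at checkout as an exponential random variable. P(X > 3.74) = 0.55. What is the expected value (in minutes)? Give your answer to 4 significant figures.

6.256

e^(−λ·3.74) = 0.55 ⇒ λ = −ln(0.55)/3.74 = 0.159849.
Mean = 1/λ = 6.25589 minutes.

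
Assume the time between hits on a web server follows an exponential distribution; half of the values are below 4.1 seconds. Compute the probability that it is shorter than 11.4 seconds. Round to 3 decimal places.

0.854

For an exponential, median = ln(2)/λ, so λ = ln 2 / 4.1 = 0.16906 per second.
P(X ≤ 11.4) = 1 − e^(−λ·11.4) = 1 − e^(−1.9273) ≈ 0.854.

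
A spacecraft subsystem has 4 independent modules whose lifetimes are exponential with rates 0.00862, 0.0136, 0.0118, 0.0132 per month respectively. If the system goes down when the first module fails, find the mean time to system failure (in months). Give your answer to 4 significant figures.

21.18

The time to first failure is exponential with rate Σλ = 0.00862 + 0.0136 + 0.0118 + 0.0132 = 0.04722.
E[min] = 1/Σλ = 1/0.04722 = 21.1775 months.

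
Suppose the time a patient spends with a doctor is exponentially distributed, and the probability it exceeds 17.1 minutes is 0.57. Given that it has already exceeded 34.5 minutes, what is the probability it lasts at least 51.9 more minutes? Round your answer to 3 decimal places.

From e^(−λ·17.1) = 0.57, λ = −ln(0.57)/17.1 = 0.0328725.
Memoryless: P(X > 34.5+51.9 | X > 34.5) = P(X > 51.9) = e^(−0.0328725·51.9) ≈ 0.182.

0.182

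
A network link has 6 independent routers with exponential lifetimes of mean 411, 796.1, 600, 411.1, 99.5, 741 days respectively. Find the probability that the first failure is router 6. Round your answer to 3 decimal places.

0.070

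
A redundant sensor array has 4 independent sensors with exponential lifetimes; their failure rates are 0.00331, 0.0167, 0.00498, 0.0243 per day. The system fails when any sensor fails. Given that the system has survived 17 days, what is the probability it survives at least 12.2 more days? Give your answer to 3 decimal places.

Time to first failure ~ Exp(Σλ) with Σλ = 0.04929.
By memorylessness, P(T > 17+12.2 | T > 17) = P(T > 12.2) = e^(−0.04929·12.2) ≈ 0.548.

0.548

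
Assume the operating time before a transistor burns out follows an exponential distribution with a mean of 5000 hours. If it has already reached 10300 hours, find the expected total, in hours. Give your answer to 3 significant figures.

15300

The rate is λ = 1/5000 = 0.0002 per hour.
By memorylessness, E[X | X > 10300] = 10300 + 1/λ = 10300 + 5000 = 15300 hours.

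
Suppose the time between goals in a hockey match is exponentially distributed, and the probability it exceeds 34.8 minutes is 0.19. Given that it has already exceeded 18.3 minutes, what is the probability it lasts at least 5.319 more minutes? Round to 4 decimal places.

From e^(−λ·34.8) = 0.19, λ = −ln(0.19)/34.8 = 0.0477222.
Memoryless: P(X > 18.3+5.319 | X > 18.3) = P(X > 5.319) = e^(−0.0477222·5.319) ≈ 0.7758.

0.7758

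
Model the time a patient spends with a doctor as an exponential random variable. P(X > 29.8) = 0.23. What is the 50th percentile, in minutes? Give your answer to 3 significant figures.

e^(−λ·29.8) = 0.23 ⇒ λ = −ln(0.23)/29.8 = 0.049318.
50th percentile: 1 − e^(−λt) = 0.5, t = −ln(0.5)/λ = 14.0547 minutes.

14.1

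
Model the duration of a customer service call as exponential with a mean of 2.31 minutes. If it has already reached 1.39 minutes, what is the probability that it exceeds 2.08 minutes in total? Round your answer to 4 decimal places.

0.7418

The rate is λ = 1/2.31 = 0.4329 per minute.
By the memoryless property, P(X > 1.39+0.69 | X > 1.39) = P(X > 0.69).
P(X > 0.69) = e^(−0.2987) ≈ 0.7418.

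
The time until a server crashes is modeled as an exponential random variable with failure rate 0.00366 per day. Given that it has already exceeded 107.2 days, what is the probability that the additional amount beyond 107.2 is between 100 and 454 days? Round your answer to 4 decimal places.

0.5037

Memoryless: the residual past 107.2 is again Exp(λ).
P(100 < residual < 454) = e^(−λ·100) − e^(−λ·454) = 0.69350 − 0.18983 ≈ 0.5037.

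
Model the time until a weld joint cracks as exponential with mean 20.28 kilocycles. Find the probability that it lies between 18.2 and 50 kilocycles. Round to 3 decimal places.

0.323

The rate is λ = 1/20.28 = 0.0493097 per kilocycle.
P(18.2 < X < 50) = e^(−λ·18.2) − e^(−λ·50) = 0.40761 − 0.08497 ≈ 0.323.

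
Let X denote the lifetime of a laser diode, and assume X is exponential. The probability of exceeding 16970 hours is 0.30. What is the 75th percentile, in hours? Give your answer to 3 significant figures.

19500

e^(−λ·16970) = 0.30 ⇒ λ = −ln(0.30)/16970 = 0.0000709471.
75th percentile: 1 − e^(−λt) = 0.75, t = −ln(0.25)/λ = 19539.8 hours.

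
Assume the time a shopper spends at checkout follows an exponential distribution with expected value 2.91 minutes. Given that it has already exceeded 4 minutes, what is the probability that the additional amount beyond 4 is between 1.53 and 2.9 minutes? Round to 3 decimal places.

The rate is λ = 1/2.91 = 0.343643 per minute.
Memoryless: the residual past 4 is again Exp(λ).
P(1.53 < residual < 2.9) = e^(−λ·1.53) − e^(−λ·2.9) = 0.59110 − 0.36915 ≈ 0.222.

0.222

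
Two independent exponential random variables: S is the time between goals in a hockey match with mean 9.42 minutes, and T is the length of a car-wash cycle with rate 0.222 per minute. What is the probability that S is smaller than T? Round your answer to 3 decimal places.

λ_1 = 1/9.42 = 0.106157, λ_2 = 0.222.
For independent exponentials, P(S < T) = λ_1/(λ_1+λ_2) = 0.106157/0.328157 ≈ 0.323.

0.323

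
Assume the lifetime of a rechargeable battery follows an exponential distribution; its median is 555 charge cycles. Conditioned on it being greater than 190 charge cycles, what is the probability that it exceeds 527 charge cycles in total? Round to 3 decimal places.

0.656

For an exponential, median = ln(2)/λ, so λ = ln 2 / 555 = 0.00124891 per charge cycle.
The exponential is memoryless, so the remaining time is again Exp(λ): the condition X > 190 is irrelevant.
P(X > 337) = e^(−0.42088) ≈ 0.656.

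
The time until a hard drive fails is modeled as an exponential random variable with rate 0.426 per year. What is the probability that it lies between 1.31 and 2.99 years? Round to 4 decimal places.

P(1.31 < X < 2.99) = e^(−λ·1.31) − e^(−λ·2.99) = 0.57232 − 0.27978 ≈ 0.2925.

0.2925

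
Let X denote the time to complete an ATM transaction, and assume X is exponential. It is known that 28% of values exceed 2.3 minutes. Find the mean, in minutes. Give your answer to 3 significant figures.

1.81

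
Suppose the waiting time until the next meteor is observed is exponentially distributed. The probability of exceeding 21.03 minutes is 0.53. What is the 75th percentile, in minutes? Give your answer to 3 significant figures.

e^(−λ·21.03) = 0.53 ⇒ λ = −ln(0.53)/21.03 = 0.0301892.
75th percentile: 1 − e^(−λt) = 0.75, t = −ln(0.25)/λ = 45.9203 minutes.

45.9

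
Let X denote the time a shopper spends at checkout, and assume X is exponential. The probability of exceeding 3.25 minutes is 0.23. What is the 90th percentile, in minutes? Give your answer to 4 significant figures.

5.092

e^(−λ·3.25) = 0.23 ⇒ λ = −ln(0.23)/3.25 = 0.452208.
90th percentile: 1 − e^(−λt) = 0.9, t = −ln(0.1)/λ = 5.09187 minutes.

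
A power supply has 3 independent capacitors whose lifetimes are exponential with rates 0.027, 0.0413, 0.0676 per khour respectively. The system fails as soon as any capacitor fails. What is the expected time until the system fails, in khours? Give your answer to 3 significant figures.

The time to first failure is exponential with rate Σλ = 0.027 + 0.0413 + 0.0676 = 0.1359.
E[min] = 1/Σλ = 1/0.1359 = 7.35835 khours.

7.36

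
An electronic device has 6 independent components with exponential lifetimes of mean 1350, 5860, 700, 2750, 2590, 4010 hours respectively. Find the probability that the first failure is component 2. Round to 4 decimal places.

Rates: λ_i = 1/mean_i → 0.000740741, 0.000170648, 0.00142857, 0.000363636, 0.0003861, 0.000249377; Σλ = 0.00333907.
P(component 2 first) = λ_2/Σλ = 0.000170648/0.00333907 ≈ 0.0511.

0.0511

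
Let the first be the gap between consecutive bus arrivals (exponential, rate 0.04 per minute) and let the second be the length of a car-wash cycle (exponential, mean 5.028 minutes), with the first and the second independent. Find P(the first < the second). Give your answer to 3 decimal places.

λ_1 = 0.04, λ_2 = 1/5.028 = 0.198886.
For independent exponentials, P(the first < the second) = λ_1/(λ_1+λ_2) = 0.04/0.238886 ≈ 0.167.

0.167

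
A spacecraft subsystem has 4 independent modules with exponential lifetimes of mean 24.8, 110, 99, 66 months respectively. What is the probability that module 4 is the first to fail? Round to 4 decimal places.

Rates: λ_i = 1/mean_i → 0.0403226, 0.00909091, 0.010101, 0.0151515; Σλ = 0.074666.
P(module 4 first) = λ_4/Σλ = 0.0151515/0.074666 ≈ 0.2029.

0.2029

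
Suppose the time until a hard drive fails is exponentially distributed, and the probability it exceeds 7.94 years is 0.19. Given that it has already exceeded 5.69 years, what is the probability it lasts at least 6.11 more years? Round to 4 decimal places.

From e^(−λ·7.94) = 0.19, λ = −ln(0.19)/7.94 = 0.20916.
Memoryless: P(X > 5.69+6.11 | X > 5.69) = P(X > 6.11) = e^(−0.20916·6.11) ≈ 0.2786.

0.2786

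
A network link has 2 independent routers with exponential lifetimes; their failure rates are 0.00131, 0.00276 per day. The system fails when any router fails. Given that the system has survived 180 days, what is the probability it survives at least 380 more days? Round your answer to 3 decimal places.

0.213

Time to first failure ~ Exp(Σλ) with Σλ = 0.00407.
By memorylessness, P(T > 180+380 | T > 180) = P(T > 380) = e^(−0.00407·380) ≈ 0.213.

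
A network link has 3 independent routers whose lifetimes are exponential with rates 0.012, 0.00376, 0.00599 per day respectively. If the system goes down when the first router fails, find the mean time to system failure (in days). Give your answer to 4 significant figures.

The time to first failure is exponential with rate Σλ = 0.012 + 0.00376 + 0.00599 = 0.02175.
E[min] = 1/Σλ = 1/0.02175 = 45.977 days.

45.98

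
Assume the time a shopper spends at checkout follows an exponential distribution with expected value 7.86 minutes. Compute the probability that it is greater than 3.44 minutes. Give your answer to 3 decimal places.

0.646

The rate is λ = 1/7.86 = 0.127226 per minute.
P(X > 3.44) = e^(−λ·3.44) = e^(−0.43766) ≈ 0.646.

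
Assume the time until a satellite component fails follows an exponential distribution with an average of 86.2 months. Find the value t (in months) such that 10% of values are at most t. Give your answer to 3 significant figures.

9.08

The rate is λ = 1/86.2 = 0.0116009 per month.
Set 1 − e^(−λt) = 0.1, so t = −ln(0.9)/λ = 0.10536/0.0116009 ≈ 9.08208 months.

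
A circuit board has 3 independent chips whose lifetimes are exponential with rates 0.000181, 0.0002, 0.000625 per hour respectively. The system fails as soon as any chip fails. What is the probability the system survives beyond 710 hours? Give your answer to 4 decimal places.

0.4896

The time to first failure is exponential with rate Σλ = 0.000181 + 0.0002 + 0.000625 = 0.001006.
P(min > 710) = e^(−0.001006·710) = e^(−0.71426) ≈ 0.4896.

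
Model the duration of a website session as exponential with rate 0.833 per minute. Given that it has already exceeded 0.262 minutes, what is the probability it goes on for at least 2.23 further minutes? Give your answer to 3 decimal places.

0.156

The exponential is memoryless, so the remaining time is again Exp(λ): the condition X > 0.262 is irrelevant.
P(X > 2.23) = e^(−1.8576) ≈ 0.156.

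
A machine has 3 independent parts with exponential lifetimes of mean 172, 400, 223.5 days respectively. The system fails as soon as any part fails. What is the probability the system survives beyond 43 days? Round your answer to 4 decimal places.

0.5770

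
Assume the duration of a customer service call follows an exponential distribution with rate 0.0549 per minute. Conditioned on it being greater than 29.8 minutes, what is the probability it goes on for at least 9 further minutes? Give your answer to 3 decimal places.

P(X > s+t | X > s) = e^(−λ(s+t))/e^(−λs) = e^(−λt), independent of s = 29.8.
P(X > 9) = e^(−0.4941) ≈ 0.610.

0.610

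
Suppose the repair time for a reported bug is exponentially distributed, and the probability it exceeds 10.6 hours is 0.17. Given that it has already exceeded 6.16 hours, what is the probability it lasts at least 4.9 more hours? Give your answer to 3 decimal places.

0.441

From e^(−λ·10.6) = 0.17, λ = −ln(0.17)/10.6 = 0.167166.
Memoryless: P(X > 6.16+4.9 | X > 6.16) = P(X > 4.9) = e^(−0.167166·4.9) ≈ 0.441.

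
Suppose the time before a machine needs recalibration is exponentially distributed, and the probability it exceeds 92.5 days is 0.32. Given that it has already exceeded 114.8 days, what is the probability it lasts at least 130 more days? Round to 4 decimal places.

0.2016

From e^(−λ·92.5) = 0.32, λ = −ln(0.32)/92.5 = 0.0123182.
Memoryless: P(X > 114.8+130 | X > 114.8) = P(X > 130) = e^(−0.0123182·130) ≈ 0.2016.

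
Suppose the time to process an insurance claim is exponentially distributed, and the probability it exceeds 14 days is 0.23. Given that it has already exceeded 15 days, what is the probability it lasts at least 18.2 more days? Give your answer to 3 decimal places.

0.148

From e^(−λ·14) = 0.23, λ = −ln(0.23)/14 = 0.104977.
Memoryless: P(X > 15+18.2 | X > 15) = P(X > 18.2) = e^(−0.104977·18.2) ≈ 0.148.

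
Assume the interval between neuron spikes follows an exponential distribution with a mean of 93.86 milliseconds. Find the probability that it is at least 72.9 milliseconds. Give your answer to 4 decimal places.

0.4599

The rate is λ = 1/93.86 = 0.0106542 per millisecond.
P(X > 72.9) = e^(−λ·72.9) = e^(−0.77669) ≈ 0.4599.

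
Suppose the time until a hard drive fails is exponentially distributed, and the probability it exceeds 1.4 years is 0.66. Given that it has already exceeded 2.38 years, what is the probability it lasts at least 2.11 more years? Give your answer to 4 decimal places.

0.5346

From e^(−λ·1.4) = 0.66, λ = −ln(0.66)/1.4 = 0.296797.
Memoryless: P(X > 2.38+2.11 | X > 2.38) = P(X > 2.11) = e^(−0.296797·2.11) ≈ 0.5346.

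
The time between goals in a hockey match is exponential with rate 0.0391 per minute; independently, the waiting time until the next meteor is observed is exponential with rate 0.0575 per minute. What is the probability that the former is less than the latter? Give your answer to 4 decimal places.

0.4048

λ_1 = 0.0391, λ_2 = 0.0575.
For independent exponentials, P(the former < the latter) = λ_1/(λ_1+λ_2) = 0.0391/0.0966 ≈ 0.4048.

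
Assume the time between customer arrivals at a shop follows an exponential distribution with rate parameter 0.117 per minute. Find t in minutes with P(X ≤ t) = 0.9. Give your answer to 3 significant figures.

Set 1 − e^(−λt) = 0.9, so t = −ln(0.1)/λ = 2.3026/0.117 ≈ 19.6802 minutes.

19.7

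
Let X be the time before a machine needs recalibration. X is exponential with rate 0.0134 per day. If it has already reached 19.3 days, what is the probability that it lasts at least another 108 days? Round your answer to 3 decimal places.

The exponential is memoryless, so the remaining time is again Exp(λ): the condition X > 19.3 is irrelevant.
P(X > 108) = e^(−1.4472) ≈ 0.235.

0.235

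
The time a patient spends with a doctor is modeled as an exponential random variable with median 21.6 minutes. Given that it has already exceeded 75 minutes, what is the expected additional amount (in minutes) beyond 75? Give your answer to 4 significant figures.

For an exponential, median = ln(2)/λ, so λ = ln 2 / 21.6 = 0.0320901 per minute.
By memorylessness, the remaining amount past any threshold is again Exp(λ) with mean 1/λ = 31.1622 minutes.

31.16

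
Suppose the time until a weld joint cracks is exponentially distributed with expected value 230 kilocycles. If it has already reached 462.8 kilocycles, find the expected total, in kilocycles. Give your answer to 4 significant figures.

The rate is λ = 1/230 = 0.00434783 per kilocycle.
By memorylessness, E[X | X > 462.8] = 462.8 + 1/λ = 462.8 + 230 = 692.8 kilocycles.

692.8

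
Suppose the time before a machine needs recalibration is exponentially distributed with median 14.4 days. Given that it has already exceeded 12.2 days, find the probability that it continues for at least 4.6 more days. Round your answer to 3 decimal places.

0.801

For an exponential, median = ln(2)/λ, so λ = ln 2 / 14.4 = 0.0481352 per day.
P(X > s+t | X > s) = e^(−λ(s+t))/e^(−λs) = e^(−λt), independent of s = 12.2.
P(X > 4.6) = e^(−0.22142) ≈ 0.801.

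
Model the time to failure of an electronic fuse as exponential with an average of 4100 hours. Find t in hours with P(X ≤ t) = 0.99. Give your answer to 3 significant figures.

18900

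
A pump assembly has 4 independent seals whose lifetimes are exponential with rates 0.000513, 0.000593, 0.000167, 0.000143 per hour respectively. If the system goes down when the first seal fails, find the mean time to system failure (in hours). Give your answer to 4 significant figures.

706.2

The time to first failure is exponential with rate Σλ = 0.000513 + 0.000593 + 0.000167 + 0.000143 = 0.001416.
E[min] = 1/Σλ = 1/0.001416 = 706.215 hours.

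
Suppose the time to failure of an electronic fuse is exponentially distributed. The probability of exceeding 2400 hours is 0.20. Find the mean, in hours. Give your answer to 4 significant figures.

1491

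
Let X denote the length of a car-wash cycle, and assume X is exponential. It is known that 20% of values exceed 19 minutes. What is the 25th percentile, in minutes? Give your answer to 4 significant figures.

e^(−λ·19) = 0.20 ⇒ λ = −ln(0.20)/19 = 0.0847073.
25th percentile: 1 − e^(−λt) = 0.25, t = −ln(0.75)/λ = 3.39619 minutes.

3.396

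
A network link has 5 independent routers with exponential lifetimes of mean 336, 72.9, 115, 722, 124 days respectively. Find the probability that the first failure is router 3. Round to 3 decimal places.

Rates: λ_i = 1/mean_i → 0.00297619, 0.0137174, 0.00869565, 0.00138504, 0.00806452; Σλ = 0.0348388.
P(router 3 first) = λ_3/Σλ = 0.00869565/0.0348388 ≈ 0.250.

0.250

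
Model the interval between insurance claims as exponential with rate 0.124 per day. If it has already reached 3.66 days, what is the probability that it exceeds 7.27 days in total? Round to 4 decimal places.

0.6391

The exponential is memoryless, so the remaining time is again Exp(λ): the condition X > 3.66 is irrelevant.
P(X > 3.61) = e^(−0.44764) ≈ 0.6391.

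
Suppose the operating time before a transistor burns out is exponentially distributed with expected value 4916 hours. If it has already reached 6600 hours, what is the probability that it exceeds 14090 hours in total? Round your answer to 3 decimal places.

0.218

The rate is λ = 1/4916 = 0.000203417 per hour.
The exponential is memoryless, so the remaining time is again Exp(λ): the condition X > 6600 is irrelevant.
P(X > 7490) = e^(−1.5236) ≈ 0.218.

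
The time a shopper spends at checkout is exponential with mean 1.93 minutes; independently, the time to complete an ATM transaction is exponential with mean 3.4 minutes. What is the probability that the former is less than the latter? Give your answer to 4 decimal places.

0.6379

λ_1 = 1/1.93 = 0.518135, λ_2 = 1/3.4 = 0.294118.
For independent exponentials, P(the former < the latter) = λ_1/(λ_1+λ_2) = 0.518135/0.812252 ≈ 0.6379.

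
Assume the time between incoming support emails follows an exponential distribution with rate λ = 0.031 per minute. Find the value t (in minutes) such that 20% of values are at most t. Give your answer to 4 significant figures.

Set 1 − e^(−λt) = 0.2, so t = −ln(0.8)/λ = 0.22314/0.031 ≈ 7.19818 minutes.

7.198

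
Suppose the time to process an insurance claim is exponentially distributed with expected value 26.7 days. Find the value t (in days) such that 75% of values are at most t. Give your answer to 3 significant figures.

37.0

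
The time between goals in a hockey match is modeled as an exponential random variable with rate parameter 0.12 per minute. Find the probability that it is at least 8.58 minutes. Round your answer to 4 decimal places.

0.3571

P(X > 8.58) = e^(−λ·8.58) = e^(−1.0296) ≈ 0.3571.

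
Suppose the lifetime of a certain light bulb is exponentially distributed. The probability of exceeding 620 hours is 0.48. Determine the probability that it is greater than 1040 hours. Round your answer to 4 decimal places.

e^(−λ·620) = 0.48 ⇒ λ = −ln(0.48)/620 = 0.00118382.
P(X > 1040) = e^(−0.00118382·1040) = e^(−1.2312) ≈ 0.2919.

0.2919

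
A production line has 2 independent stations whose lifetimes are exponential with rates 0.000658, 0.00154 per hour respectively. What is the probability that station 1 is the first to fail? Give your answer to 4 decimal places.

The time to first failure is exponential with rate Σλ = 0.000658 + 0.00154 = 0.002198.
P(station 1 first) = λ_1/Σλ = 0.000658/0.002198 ≈ 0.2994.

0.2994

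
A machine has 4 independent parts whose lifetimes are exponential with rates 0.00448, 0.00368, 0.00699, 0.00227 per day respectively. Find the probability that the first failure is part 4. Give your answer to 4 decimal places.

0.1303

The time to first failure is exponential with rate Σλ = 0.00448 + 0.00368 + 0.00699 + 0.00227 = 0.01742.
P(part 4 first) = λ_4/Σλ = 0.00227/0.01742 ≈ 0.1303.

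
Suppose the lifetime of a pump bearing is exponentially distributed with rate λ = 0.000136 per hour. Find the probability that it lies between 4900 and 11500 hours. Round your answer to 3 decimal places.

0.304

P(4900 < X < 11500) = e^(−λ·4900) − e^(−λ·11500) = 0.51355 − 0.20930 ≈ 0.304.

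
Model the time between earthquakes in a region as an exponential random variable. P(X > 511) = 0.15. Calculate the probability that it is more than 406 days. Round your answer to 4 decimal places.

0.2215

e^(−λ·511) = 0.15 ⇒ λ = −ln(0.15)/511 = 0.00371256.
P(X > 406) = e^(−0.00371256·406) = e^(−1.5073) ≈ 0.2215.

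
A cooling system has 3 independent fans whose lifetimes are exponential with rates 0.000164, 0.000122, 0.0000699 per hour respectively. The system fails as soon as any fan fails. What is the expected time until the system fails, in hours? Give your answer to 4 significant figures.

2810

The time to first failure is exponential with rate Σλ = 0.000164 + 0.000122 + 0.0000699 = 0.0003559.
E[min] = 1/Σλ = 1/0.0003559 = 2809.78 hours.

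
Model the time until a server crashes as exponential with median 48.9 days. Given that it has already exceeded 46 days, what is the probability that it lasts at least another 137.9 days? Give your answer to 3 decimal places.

0.142

For an exponential, median = ln(2)/λ, so λ = ln 2 / 48.9 = 0.0141748 per day.
The exponential is memoryless, so the remaining time is again Exp(λ): the condition X > 46 is irrelevant.
P(X > 137.9) = e^(−1.9547) ≈ 0.142.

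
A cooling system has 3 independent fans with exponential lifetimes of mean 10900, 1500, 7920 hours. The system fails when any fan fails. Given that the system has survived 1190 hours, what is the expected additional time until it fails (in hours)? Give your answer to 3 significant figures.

First-failure rate Σλ = 1/10900 + 1/1500 + 1/7920 = 0.000884672.
By memorylessness the expected residual is 1/Σλ = 1130.36 hours, regardless of the 1190 already elapsed.

1130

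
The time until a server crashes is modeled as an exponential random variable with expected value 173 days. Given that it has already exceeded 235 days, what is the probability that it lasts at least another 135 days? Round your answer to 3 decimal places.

0.458

The rate is λ = 1/173 = 0.00578035 per day.
By the memoryless property, P(X > 235+135 | X > 235) = P(X > 135).
P(X > 135) = e^(−0.78035) ≈ 0.458.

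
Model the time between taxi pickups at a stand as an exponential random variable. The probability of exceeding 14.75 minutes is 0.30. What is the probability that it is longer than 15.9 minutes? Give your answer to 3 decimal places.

0.273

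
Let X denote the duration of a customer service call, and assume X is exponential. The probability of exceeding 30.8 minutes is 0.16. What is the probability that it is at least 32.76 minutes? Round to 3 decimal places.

0.142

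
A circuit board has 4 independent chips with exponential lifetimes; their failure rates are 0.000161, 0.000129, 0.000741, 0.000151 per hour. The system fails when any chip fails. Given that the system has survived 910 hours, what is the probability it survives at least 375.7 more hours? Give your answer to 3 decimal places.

Time to first failure ~ Exp(Σλ) with Σλ = 0.001182.
By memorylessness, P(T > 910+375.7 | T > 910) = P(T > 375.7) = e^(−0.001182·375.7) ≈ 0.641.

0.641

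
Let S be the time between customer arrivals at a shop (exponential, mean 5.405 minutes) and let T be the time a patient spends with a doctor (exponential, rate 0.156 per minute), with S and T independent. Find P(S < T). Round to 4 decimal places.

λ_1 = 1/5.405 = 0.185014, λ_2 = 0.156.
For independent exponentials, P(S < T) = λ_1/(λ_1+λ_2) = 0.185014/0.341014 ≈ 0.5425.

0.5425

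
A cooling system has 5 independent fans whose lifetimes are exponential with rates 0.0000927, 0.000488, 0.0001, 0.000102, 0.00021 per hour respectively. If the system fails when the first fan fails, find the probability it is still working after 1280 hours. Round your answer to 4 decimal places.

0.2806

The time to first failure is exponential with rate Σλ = 0.0000927 + 0.000488 + 0.0001 + 0.000102 + 0.00021 = 0.0009927.
P(min > 1280) = e^(−0.0009927·1280) = e^(−1.2707) ≈ 0.2806.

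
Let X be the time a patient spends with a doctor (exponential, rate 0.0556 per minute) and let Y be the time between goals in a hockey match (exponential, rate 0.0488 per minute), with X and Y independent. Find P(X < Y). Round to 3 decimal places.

0.533

λ_1 = 0.0556, λ_2 = 0.0488.
For independent exponentials, P(X < Y) = λ_1/(λ_1+λ_2) = 0.0556/0.1044 ≈ 0.533.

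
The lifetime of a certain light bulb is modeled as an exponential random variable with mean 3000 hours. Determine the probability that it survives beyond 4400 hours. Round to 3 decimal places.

The rate is λ = 1/3000 = 0.000333333 per hour.
P(X > 4400) = e^(−λ·4400) = e^(−1.4667) ≈ 0.231.

0.231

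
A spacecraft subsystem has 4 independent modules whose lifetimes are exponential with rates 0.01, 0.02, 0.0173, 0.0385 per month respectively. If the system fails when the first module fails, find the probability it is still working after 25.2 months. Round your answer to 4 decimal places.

0.1151

The time to first failure is exponential with rate Σλ = 0.01 + 0.02 + 0.0173 + 0.0385 = 0.0858.
P(min > 25.2) = e^(−0.0858·25.2) = e^(−2.1622) ≈ 0.1151.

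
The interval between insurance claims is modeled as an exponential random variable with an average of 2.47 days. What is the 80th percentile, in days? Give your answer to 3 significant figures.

The rate is λ = 1/2.47 = 0.404858 per day.
Set 1 − e^(−λt) = 0.8, so t = −ln(0.2)/λ = 1.6094/0.404858 ≈ 3.97531 days.

3.98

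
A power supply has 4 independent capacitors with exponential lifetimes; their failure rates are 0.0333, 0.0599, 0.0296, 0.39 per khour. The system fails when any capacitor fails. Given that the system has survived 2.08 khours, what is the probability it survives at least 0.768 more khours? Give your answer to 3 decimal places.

Time to first failure ~ Exp(Σλ) with Σλ = 0.5128.
By memorylessness, P(T > 2.08+0.768 | T > 2.08) = P(T > 0.768) = e^(−0.5128·0.768) ≈ 0.674.

0.674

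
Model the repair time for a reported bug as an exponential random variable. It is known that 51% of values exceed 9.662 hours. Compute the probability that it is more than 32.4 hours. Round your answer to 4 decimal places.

e^(−λ·9.662) = 0.51 ⇒ λ = −ln(0.51)/9.662 = 0.06969.
P(X > 32.4) = e^(−0.06969·32.4) = e^(−2.258) ≈ 0.1046.

0.1046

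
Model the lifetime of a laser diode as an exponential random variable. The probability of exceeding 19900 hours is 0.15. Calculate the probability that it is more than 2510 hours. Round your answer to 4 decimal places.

e^(−λ·19900) = 0.15 ⇒ λ = −ln(0.15)/19900 = 0.0000953327.
P(X > 2510) = e^(−0.0000953327·2510) = e^(−0.23928) ≈ 0.7872.

0.7872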